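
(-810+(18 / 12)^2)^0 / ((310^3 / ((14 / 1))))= 7 / 14895500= 0.00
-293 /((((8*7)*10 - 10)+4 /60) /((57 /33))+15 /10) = -167010 /182377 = -0.92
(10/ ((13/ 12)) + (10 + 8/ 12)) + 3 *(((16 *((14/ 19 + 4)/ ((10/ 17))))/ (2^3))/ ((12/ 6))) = 32645/ 741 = 44.06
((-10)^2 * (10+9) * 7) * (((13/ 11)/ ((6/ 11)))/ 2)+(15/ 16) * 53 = 693985/ 48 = 14458.02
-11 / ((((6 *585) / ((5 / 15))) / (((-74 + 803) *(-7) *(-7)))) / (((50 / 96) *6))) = -24255 / 208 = -116.61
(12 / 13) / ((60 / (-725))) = -145 / 13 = -11.15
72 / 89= 0.81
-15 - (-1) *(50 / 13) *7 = 155 / 13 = 11.92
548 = 548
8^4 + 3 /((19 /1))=4096.16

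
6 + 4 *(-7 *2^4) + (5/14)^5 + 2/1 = -236639435/537824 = -439.99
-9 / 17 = -0.53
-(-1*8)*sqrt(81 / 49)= 72 / 7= 10.29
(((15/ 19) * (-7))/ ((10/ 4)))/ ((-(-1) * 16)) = -21/ 152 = -0.14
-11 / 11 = -1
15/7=2.14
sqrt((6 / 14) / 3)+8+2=sqrt(7) / 7+10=10.38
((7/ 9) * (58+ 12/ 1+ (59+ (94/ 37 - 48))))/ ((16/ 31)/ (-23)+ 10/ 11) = 169698991/ 2315682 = 73.28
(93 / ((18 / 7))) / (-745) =-217 / 4470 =-0.05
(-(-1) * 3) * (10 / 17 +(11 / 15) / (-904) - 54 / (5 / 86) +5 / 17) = -213903763 / 76840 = -2783.76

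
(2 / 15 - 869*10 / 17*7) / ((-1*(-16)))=-223.63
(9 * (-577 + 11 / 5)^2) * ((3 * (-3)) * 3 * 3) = -6021449604 / 25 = -240857984.16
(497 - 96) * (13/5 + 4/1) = 13233/5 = 2646.60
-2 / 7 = -0.29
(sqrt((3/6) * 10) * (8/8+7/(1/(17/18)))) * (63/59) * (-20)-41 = -9590 * sqrt(5)/59-41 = -404.46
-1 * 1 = -1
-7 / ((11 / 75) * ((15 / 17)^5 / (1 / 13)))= -9938999 / 1447875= -6.86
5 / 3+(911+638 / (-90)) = 40751 / 45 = 905.58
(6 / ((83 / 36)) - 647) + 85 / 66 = -3522955 / 5478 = -643.11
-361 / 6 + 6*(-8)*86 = -25129 / 6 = -4188.17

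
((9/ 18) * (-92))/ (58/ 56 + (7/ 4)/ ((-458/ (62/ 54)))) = -15927408/ 357095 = -44.60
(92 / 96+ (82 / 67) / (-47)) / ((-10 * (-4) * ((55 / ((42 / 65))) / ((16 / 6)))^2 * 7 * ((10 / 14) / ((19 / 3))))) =262389316 / 9055392328125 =0.00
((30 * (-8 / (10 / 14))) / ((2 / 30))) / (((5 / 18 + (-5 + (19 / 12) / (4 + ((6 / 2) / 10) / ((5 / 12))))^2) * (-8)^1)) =36091008 / 1262371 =28.59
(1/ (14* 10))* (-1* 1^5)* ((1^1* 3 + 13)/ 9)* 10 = -8/ 63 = -0.13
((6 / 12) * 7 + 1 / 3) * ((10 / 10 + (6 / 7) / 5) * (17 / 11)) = 16031 / 2310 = 6.94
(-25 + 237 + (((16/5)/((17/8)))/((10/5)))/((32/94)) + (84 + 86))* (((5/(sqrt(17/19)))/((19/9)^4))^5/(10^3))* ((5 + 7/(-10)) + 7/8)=41094161491154702211046503* sqrt(323)/278298253575419033730061221152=0.00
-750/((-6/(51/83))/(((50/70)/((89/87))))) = 2773125/51709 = 53.63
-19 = -19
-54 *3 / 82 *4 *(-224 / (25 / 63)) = 4572288 / 1025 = 4460.77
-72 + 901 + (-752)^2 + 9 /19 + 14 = 10760602 /19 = 566347.47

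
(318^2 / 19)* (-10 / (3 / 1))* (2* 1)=-674160 / 19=-35482.11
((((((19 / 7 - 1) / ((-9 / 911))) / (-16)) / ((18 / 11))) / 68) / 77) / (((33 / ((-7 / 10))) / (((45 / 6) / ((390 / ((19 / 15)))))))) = -17309 / 26464838400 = -0.00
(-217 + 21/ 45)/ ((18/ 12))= -6496/ 45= -144.36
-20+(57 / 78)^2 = -13159 / 676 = -19.47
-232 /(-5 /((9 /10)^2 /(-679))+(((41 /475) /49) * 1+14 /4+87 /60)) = -1749535200 /31644791729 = -0.06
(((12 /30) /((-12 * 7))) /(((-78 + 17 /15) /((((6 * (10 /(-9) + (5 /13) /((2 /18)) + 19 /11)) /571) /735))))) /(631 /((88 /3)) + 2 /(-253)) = 965632 /5749554895816095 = 0.00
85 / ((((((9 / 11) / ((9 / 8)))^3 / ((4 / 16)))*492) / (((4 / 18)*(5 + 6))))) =1244485 / 4534272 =0.27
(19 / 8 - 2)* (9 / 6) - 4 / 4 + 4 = 57 / 16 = 3.56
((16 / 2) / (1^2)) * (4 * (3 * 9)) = 864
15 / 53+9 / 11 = 642 / 583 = 1.10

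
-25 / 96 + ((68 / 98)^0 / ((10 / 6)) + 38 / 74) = 15151 / 17760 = 0.85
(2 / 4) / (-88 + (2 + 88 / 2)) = -1 / 84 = -0.01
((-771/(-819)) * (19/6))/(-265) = -4883/434070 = -0.01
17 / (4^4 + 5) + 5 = 1322 / 261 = 5.07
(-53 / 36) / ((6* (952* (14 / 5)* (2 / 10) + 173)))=-1325 / 3813048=-0.00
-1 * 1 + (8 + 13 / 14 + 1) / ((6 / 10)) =653 / 42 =15.55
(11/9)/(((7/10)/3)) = 110/21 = 5.24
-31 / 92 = -0.34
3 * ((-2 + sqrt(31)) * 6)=-36 + 18 * sqrt(31)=64.22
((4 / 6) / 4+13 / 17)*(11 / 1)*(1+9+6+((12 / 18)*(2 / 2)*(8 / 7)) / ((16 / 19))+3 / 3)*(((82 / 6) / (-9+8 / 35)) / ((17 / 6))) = -100.87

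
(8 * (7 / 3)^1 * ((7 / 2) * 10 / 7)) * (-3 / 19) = -280 / 19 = -14.74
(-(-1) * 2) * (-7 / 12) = -7 / 6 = -1.17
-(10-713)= 703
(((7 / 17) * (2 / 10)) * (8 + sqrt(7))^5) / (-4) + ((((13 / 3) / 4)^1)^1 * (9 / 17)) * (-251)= -542921 / 340 - 175063 * sqrt(7) / 340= -2959.10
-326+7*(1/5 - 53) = -3478/5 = -695.60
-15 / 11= -1.36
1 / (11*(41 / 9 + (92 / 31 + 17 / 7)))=1953 / 213796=0.01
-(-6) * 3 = 18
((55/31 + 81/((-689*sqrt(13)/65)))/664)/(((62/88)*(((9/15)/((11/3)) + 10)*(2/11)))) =-0.00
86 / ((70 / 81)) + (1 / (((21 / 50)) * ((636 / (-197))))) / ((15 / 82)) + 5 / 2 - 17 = 8112031 / 100170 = 80.98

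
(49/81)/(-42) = -7/486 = -0.01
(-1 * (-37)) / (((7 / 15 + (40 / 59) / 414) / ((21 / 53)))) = 47447505 / 1515641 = 31.31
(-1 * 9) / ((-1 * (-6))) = -3 / 2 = -1.50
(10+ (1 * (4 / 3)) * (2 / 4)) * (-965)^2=29799200 / 3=9933066.67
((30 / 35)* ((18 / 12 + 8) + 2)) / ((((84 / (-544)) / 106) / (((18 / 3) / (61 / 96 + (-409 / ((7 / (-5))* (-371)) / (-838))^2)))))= -4614992060751571968 / 72227466863989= -63895.25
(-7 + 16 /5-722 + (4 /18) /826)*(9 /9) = -13488988 /18585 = -725.80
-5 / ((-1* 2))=5 / 2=2.50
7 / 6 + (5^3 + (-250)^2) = 375757 / 6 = 62626.17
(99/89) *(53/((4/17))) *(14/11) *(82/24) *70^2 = 950307225/178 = 5338804.63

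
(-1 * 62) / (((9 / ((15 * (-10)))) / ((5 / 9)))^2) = -3875000 / 729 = -5315.50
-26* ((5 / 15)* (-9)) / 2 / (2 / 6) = 117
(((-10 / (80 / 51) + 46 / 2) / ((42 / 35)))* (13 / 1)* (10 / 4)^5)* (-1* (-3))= 27015625 / 512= 52764.89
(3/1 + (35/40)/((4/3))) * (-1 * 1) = -117/32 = -3.66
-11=-11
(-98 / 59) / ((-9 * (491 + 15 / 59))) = 49 / 130428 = 0.00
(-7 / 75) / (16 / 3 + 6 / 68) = -34 / 1975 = -0.02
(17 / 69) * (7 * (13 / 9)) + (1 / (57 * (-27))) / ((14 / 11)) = 1234253 / 495558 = 2.49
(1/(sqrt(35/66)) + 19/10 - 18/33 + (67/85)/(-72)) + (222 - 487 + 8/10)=-17695493/67320 + sqrt(2310)/35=-261.48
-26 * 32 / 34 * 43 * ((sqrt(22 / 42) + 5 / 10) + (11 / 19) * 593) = -116853360 / 323 - 17888 * sqrt(231) / 357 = -362536.66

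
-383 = -383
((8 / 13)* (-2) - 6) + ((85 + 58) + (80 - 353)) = -1784 / 13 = -137.23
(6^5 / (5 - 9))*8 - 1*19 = -15571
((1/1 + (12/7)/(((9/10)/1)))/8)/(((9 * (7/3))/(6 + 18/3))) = 61/294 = 0.21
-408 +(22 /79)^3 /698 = -70204803964 /172070611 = -408.00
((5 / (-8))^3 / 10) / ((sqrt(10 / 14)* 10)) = -sqrt(35) / 2048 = -0.00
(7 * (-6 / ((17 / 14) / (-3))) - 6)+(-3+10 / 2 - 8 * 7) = 744 / 17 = 43.76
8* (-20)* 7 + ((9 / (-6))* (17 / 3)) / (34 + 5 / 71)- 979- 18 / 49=-497739365 / 237062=-2099.62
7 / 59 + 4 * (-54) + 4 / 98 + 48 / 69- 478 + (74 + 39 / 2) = -79744375 / 132986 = -599.64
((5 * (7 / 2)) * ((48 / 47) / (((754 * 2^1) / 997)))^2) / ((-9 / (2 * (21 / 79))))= -11689545840 / 24803073919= -0.47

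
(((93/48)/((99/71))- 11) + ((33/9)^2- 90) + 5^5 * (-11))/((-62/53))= 2893083811/98208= 29458.74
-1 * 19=-19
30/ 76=15/ 38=0.39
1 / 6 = 0.17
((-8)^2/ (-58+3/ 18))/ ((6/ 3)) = -192/ 347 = -0.55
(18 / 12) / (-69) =-1 / 46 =-0.02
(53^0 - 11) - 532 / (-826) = -9.36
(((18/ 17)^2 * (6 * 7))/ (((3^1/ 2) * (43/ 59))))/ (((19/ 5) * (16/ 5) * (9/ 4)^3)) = 660800/ 2125017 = 0.31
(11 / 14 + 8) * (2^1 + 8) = 615 / 7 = 87.86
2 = 2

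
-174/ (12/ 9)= -261/ 2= -130.50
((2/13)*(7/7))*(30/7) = 60/91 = 0.66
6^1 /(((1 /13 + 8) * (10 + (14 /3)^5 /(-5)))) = -3159 /1839859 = -0.00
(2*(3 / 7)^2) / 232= 9 / 5684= 0.00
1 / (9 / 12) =4 / 3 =1.33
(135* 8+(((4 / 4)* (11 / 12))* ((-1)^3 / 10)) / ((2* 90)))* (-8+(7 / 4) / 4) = -2822686669 / 345600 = -8167.50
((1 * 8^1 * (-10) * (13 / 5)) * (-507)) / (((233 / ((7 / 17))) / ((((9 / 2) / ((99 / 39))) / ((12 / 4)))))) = 110.12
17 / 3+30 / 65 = 239 / 39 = 6.13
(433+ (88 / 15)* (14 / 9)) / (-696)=-59687 / 93960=-0.64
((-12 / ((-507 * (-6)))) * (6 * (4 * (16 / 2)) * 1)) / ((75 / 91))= -896 / 975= -0.92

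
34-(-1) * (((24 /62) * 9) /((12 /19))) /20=21251 /620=34.28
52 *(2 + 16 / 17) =2600 / 17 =152.94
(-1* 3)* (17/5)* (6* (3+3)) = -1836/5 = -367.20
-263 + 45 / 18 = -521 / 2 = -260.50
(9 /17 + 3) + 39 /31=4.79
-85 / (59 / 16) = -1360 / 59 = -23.05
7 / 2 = 3.50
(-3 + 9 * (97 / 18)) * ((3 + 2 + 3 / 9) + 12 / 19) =15470 / 57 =271.40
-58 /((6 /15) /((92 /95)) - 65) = 2668 /2971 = 0.90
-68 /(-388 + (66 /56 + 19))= 0.18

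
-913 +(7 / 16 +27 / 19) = -276987 / 304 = -911.14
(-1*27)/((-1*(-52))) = -27/52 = -0.52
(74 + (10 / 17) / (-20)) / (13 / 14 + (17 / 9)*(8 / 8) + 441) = 158445 / 950657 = 0.17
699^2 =488601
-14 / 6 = -7 / 3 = -2.33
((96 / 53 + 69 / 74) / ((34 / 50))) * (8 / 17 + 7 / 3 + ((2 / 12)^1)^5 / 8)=15641772875 / 1382552064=11.31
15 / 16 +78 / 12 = 119 / 16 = 7.44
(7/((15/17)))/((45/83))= 9877/675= 14.63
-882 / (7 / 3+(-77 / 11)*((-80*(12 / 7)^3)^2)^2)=5232006561978 / 1095610423067855992799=0.00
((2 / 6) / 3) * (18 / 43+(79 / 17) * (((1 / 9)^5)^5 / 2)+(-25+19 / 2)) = -1.68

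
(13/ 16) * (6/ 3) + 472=3789/ 8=473.62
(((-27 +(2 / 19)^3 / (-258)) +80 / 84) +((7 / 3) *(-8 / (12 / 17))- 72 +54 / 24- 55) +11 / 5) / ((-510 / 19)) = 65049241841 / 9975079800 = 6.52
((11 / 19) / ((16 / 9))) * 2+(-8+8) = 99 / 152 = 0.65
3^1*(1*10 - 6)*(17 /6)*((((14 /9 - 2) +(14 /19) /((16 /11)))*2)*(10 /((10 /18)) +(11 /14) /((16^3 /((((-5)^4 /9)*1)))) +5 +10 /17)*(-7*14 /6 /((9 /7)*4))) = -862452260215 /2723217408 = -316.70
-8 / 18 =-4 / 9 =-0.44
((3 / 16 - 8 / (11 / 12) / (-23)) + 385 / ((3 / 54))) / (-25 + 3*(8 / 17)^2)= -8107876215 / 28469584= -284.79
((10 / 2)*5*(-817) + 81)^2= 413878336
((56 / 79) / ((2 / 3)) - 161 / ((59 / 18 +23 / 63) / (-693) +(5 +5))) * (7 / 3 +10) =-473823406 / 2553517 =-185.56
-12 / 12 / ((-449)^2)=-1 / 201601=-0.00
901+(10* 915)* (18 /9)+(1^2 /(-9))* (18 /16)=153607 /8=19200.88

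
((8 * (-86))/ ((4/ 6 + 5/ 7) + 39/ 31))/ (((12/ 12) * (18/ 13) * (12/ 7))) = -109.83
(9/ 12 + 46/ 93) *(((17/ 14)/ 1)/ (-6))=-7871/ 31248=-0.25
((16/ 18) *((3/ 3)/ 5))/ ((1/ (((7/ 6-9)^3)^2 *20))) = 10779215329/ 13122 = 821461.31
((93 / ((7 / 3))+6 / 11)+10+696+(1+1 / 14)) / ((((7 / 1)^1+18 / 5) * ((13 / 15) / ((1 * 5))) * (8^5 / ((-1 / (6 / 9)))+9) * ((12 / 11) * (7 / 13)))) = -43166625 / 1361014984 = -0.03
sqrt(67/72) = sqrt(134)/12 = 0.96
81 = 81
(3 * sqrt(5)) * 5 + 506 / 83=506 / 83 + 15 * sqrt(5)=39.64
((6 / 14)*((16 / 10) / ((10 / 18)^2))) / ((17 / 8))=15552 / 14875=1.05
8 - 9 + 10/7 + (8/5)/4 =29/35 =0.83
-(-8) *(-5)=-40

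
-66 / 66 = -1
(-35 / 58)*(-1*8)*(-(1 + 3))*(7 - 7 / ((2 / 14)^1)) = 23520 / 29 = 811.03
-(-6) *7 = 42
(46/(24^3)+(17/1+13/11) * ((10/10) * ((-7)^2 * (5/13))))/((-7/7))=-338691289/988416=-342.66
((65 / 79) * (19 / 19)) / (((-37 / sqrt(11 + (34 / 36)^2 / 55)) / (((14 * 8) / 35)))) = -104 * sqrt(10796995) / 1446885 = -0.24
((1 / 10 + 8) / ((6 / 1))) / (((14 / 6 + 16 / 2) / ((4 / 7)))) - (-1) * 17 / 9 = 19174 / 9765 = 1.96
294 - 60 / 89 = 26106 / 89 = 293.33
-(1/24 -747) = 17927/24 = 746.96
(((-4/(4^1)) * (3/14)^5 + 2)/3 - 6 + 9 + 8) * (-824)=-1938830491/201684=-9613.21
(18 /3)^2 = 36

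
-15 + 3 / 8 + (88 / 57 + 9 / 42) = -41071 / 3192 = -12.87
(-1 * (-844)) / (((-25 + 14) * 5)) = -844 / 55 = -15.35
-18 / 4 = -4.50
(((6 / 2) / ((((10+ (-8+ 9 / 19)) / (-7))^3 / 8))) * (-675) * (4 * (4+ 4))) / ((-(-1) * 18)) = 652610.17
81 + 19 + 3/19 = 1903/19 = 100.16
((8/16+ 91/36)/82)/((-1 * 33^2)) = -109/3214728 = -0.00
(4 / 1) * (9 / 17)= 36 / 17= 2.12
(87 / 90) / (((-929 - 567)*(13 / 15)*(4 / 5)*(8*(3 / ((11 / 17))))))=-145 / 5770752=-0.00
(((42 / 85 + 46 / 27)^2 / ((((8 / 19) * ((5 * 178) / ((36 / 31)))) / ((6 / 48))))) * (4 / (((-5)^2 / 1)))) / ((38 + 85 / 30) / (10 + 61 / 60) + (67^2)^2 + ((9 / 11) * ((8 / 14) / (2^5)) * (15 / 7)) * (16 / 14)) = 75348053727947 / 5071566731299913633653125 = 0.00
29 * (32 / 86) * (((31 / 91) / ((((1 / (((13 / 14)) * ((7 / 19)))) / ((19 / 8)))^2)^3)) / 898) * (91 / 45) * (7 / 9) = 0.00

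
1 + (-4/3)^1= -1/3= -0.33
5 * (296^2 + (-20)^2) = 440080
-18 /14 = -9 /7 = -1.29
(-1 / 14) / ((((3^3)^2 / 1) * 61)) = -1 / 622566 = -0.00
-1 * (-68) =68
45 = 45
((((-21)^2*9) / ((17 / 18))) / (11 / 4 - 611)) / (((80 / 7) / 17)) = -83349 / 8110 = -10.28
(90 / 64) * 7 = 9.84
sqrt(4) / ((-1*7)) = -2 / 7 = -0.29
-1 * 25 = -25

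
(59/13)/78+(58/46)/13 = 3619/23322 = 0.16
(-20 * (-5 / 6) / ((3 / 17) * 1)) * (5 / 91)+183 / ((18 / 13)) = 137.36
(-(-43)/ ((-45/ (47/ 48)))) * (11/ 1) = -22231/ 2160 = -10.29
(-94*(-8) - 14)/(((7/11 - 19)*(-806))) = 4059/81406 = 0.05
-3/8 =-0.38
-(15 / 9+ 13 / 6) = -23 / 6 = -3.83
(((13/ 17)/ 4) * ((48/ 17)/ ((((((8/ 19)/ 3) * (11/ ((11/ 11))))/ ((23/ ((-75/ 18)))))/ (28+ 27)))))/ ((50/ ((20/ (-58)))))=153387/ 209525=0.73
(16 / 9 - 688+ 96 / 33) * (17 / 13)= -1150016 / 1287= -893.56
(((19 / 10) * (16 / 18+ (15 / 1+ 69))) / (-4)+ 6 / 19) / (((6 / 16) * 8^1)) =-68411 / 5130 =-13.34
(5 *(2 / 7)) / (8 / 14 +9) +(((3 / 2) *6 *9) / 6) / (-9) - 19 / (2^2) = -1635 / 268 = -6.10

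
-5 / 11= -0.45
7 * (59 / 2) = 413 / 2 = 206.50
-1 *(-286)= 286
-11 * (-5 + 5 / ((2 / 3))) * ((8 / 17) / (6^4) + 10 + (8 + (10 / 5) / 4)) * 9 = -1401125 / 306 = -4578.84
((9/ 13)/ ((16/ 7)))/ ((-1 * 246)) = -21/ 17056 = -0.00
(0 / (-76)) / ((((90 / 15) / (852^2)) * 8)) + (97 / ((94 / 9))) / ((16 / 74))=32301 / 752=42.95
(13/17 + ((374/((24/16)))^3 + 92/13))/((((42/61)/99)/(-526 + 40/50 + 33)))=-152732486038734613/139230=-1096979717293.22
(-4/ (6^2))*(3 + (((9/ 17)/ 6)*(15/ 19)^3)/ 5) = -233881/ 699618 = -0.33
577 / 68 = 8.49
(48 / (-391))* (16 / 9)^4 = -1048576 / 855117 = -1.23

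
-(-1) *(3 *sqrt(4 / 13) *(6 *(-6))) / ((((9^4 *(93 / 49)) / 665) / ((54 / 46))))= -260680 *sqrt(13) / 250263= -3.76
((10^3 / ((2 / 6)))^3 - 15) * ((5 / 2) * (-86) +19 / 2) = -5548499996917.50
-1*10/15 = -2/3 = -0.67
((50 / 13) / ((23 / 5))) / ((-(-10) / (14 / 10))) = 35 / 299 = 0.12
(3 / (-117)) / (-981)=1 / 38259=0.00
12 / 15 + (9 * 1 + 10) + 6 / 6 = 104 / 5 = 20.80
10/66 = 5/33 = 0.15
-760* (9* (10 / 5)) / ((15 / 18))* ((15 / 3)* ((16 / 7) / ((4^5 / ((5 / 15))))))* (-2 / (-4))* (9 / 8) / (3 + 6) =-855 / 224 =-3.82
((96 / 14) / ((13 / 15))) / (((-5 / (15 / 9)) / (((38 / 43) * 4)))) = -36480 / 3913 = -9.32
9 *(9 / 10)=81 / 10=8.10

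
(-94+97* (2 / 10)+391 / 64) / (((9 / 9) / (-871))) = 19089707 / 320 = 59655.33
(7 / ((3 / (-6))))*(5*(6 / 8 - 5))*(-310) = -92225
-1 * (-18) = 18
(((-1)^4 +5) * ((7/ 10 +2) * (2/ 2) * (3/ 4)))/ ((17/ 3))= 729/ 340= 2.14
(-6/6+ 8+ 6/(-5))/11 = 29/55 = 0.53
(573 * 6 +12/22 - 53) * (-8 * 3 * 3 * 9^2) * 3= -651568536/11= -59233503.27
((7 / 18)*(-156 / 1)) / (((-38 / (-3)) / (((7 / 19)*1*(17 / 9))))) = -10829 / 3249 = -3.33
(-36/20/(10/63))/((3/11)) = -2079/50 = -41.58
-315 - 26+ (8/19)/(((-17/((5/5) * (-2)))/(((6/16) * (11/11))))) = -110137/323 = -340.98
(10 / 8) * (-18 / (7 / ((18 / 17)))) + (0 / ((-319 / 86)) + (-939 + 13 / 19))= -941.72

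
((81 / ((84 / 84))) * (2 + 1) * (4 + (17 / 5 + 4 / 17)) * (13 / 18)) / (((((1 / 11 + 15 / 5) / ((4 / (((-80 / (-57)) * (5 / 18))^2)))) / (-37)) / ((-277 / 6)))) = 2252887301253303 / 115600000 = 19488644.47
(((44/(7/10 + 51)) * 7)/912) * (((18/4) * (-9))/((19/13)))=-12285/67868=-0.18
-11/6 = -1.83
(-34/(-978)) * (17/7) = 289/3423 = 0.08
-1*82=-82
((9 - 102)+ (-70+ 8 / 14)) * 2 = -324.86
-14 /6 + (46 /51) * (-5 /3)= -587 /153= -3.84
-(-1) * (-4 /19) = -4 /19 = -0.21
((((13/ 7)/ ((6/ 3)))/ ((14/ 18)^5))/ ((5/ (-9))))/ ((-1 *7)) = 6908733/ 8235430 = 0.84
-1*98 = -98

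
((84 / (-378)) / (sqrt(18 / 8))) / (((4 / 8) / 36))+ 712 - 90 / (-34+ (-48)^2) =477581 / 681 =701.29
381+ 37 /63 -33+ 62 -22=24481 /63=388.59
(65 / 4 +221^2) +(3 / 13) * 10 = 2540697 / 52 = 48859.56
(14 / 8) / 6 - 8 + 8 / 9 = -6.82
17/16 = 1.06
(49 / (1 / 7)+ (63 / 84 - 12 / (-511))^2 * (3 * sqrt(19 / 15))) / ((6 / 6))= 2499561 * sqrt(285) / 20889680+ 343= 345.02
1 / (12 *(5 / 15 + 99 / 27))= 1 / 48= 0.02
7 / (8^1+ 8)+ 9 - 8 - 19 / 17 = 87 / 272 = 0.32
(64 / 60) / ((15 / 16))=256 / 225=1.14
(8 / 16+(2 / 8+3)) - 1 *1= 11 / 4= 2.75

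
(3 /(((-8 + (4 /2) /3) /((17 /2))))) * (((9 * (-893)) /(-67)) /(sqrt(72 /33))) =-282.39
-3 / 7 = -0.43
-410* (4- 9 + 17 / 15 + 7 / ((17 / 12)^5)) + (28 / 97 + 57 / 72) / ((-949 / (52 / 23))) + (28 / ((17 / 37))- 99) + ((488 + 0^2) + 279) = 837698012335671 / 462484341182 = 1811.30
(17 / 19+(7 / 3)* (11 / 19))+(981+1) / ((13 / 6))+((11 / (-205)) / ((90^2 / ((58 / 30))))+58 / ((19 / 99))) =4661405336207 / 6152152500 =757.69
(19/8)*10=95/4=23.75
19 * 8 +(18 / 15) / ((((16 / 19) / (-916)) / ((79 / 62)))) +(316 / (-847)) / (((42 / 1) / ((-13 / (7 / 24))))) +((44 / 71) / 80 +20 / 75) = -2069766919624 / 1370221545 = -1510.53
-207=-207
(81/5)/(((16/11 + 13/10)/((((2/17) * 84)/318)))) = 16632/91001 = 0.18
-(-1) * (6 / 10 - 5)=-22 / 5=-4.40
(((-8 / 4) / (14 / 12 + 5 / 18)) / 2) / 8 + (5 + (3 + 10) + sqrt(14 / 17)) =sqrt(238) / 17 + 1863 / 104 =18.82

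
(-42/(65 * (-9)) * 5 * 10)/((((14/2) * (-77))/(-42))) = 40/143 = 0.28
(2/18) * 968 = 968/9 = 107.56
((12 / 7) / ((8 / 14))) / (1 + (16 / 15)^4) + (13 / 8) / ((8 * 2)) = 20950093 / 14868608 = 1.41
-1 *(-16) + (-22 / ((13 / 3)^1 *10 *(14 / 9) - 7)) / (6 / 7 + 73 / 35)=381014 / 23999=15.88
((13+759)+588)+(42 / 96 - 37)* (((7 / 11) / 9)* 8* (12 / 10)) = 14687 / 11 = 1335.18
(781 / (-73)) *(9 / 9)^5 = -781 / 73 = -10.70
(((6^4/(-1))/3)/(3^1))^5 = -61917364224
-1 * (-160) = 160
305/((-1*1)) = -305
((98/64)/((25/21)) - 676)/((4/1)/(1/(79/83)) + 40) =-44800993/2908800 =-15.40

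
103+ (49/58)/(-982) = 5866419/56956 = 103.00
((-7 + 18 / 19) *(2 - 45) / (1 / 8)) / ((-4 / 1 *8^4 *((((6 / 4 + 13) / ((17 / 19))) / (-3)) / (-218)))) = -27489255 / 5360128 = -5.13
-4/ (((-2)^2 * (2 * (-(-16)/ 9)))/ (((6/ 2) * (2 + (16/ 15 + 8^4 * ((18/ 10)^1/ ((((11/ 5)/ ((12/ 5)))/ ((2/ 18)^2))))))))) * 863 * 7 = -91829241/ 176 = -521757.05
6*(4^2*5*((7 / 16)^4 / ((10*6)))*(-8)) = -2401 / 1024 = -2.34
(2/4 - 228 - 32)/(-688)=0.38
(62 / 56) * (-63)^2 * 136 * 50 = 29880900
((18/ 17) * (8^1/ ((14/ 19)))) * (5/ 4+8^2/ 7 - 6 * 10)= -475038/ 833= -570.27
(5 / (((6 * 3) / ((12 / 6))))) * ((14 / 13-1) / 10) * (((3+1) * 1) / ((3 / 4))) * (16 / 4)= 32 / 351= 0.09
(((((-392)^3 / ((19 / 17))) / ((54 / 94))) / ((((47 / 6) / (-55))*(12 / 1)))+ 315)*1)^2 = 793020869947370275225 / 263169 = 3013352142339600.31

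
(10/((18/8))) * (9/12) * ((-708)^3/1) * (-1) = 1182983040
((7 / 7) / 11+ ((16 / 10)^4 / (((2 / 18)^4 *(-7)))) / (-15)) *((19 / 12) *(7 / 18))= 1872627593 / 7425000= 252.21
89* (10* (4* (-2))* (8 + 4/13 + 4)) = -1139200/13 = -87630.77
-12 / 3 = -4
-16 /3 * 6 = -32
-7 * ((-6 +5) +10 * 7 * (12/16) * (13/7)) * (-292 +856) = -380982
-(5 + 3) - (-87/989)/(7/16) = -53992/6923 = -7.80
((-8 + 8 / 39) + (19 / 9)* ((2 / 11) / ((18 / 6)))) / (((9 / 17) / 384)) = -5561.08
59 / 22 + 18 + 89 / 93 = 44273 / 2046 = 21.64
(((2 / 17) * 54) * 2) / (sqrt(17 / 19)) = 216 * sqrt(323) / 289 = 13.43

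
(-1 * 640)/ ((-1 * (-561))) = -640/ 561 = -1.14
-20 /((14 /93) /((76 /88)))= -8835 /77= -114.74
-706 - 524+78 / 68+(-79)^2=5012.15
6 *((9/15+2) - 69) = -1992/5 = -398.40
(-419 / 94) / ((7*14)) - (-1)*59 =543089 / 9212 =58.95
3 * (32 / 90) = 16 / 15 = 1.07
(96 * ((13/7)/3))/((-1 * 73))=-416/511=-0.81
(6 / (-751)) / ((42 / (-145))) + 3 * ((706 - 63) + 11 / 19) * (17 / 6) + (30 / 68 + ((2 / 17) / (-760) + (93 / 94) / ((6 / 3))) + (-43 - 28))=4309858644313 / 798065170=5400.38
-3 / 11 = -0.27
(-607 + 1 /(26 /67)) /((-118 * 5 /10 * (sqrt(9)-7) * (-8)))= 15715 /49088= 0.32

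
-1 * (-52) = 52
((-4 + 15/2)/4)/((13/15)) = 105/104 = 1.01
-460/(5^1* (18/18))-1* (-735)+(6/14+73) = 5015/7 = 716.43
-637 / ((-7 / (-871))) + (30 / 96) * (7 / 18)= -79260.88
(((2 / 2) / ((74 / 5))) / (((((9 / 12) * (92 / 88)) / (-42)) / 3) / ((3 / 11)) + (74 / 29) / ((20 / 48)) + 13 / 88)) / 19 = 4019400 / 7063019207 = 0.00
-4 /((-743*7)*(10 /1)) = 2 /26005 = 0.00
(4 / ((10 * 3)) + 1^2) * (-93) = -105.40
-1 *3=-3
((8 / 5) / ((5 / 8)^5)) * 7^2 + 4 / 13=167048228 / 203125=822.39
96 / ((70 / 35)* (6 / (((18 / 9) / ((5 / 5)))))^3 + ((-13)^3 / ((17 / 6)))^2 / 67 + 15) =619616 / 58367057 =0.01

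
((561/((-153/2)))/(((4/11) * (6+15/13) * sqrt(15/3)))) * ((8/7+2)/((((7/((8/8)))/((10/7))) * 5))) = -34606 * sqrt(5)/478485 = -0.16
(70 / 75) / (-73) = -14 / 1095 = -0.01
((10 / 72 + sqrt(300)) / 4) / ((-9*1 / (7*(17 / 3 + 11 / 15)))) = -112*sqrt(3) / 9-14 / 81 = -21.73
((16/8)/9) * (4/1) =8/9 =0.89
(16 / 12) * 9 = 12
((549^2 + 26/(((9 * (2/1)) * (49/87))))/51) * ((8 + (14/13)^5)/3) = 155434028054432/8350750863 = 18613.18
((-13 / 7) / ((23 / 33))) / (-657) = 143 / 35259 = 0.00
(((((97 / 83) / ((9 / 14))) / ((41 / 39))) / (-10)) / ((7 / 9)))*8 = -30264 / 17015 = -1.78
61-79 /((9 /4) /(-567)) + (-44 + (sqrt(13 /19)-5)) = sqrt(247) /19 + 19920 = 19920.83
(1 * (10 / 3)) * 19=190 / 3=63.33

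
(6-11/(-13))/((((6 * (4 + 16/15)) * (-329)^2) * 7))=0.00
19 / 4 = 4.75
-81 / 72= -9 / 8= -1.12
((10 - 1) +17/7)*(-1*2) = -160/7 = -22.86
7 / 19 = 0.37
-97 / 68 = -1.43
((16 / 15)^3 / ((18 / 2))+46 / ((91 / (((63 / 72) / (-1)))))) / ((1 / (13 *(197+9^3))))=-224848079 / 60750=-3701.20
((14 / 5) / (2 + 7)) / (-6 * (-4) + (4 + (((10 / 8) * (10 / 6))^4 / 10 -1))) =64512 / 5989345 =0.01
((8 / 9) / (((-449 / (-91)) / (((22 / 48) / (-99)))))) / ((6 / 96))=-1456 / 109107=-0.01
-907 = -907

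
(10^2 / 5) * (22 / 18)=220 / 9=24.44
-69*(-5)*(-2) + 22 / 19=-13088 / 19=-688.84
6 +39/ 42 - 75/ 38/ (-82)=151651/ 21812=6.95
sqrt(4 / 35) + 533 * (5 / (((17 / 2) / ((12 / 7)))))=2 * sqrt(35) / 35 + 63960 / 119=537.82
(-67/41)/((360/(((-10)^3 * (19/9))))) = 31825/3321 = 9.58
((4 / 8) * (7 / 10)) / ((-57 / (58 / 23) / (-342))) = 609 / 115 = 5.30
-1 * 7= -7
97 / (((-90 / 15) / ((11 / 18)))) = -1067 / 108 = -9.88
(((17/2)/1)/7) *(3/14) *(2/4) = 51/392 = 0.13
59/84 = 0.70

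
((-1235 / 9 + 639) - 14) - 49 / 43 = 188329 / 387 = 486.64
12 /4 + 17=20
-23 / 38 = -0.61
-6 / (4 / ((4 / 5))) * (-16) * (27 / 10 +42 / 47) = 81072 / 1175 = 69.00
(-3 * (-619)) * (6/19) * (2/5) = 22284/95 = 234.57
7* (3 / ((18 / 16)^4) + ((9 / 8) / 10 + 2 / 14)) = 2606501 / 174960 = 14.90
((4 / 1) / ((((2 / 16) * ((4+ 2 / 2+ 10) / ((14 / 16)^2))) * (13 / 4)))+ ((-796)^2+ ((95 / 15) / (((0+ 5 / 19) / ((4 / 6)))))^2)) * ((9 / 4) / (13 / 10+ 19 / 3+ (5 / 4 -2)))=16686731122 / 80535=207198.50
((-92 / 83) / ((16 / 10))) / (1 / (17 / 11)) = -1.07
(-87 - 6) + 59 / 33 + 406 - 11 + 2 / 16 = 80233 / 264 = 303.91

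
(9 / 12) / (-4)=-3 / 16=-0.19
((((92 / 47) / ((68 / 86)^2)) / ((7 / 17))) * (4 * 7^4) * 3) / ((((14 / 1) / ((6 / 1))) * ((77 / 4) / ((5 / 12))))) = 17861340 / 8789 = 2032.24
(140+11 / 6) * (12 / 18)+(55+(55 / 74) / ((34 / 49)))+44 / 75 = 85601887 / 566100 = 151.21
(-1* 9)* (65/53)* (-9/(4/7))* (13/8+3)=1363635/1696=804.03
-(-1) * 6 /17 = 6 /17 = 0.35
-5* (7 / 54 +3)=-845 / 54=-15.65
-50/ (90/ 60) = -100/ 3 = -33.33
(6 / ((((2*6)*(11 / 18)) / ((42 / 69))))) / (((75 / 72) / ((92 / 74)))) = 6048 / 10175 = 0.59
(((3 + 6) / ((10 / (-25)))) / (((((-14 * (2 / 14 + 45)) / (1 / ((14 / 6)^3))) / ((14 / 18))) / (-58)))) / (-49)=3915 / 1517432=0.00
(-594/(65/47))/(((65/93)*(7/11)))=-28560114/29575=-965.68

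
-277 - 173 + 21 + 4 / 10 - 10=-2193 / 5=-438.60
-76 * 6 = -456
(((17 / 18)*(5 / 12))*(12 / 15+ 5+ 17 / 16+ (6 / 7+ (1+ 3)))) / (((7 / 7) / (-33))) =-1227281 / 8064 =-152.19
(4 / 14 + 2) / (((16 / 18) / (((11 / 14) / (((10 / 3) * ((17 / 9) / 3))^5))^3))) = 507803684978814901897733015314779 / 27490710986700270875972000000000000000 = 0.00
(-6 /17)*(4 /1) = -24 /17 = -1.41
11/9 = 1.22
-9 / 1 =-9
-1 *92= -92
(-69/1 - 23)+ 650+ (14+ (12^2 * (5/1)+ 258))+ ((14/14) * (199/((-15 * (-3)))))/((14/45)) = 21899/14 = 1564.21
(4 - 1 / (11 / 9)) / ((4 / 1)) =35 / 44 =0.80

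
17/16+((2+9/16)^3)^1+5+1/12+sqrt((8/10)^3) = 8 * sqrt(5)/25+282283/12288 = 23.69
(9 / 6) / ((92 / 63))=189 / 184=1.03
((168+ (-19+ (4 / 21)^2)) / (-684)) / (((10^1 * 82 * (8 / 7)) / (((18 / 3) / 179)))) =-13145 / 1686678336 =-0.00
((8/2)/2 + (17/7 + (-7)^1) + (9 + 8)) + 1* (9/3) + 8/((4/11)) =276/7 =39.43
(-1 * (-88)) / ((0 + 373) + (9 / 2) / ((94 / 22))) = 8272 / 35161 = 0.24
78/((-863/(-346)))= 26988/863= 31.27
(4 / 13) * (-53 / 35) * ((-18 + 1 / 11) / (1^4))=8.34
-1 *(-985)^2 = -970225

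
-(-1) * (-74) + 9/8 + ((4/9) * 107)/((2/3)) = -37/24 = -1.54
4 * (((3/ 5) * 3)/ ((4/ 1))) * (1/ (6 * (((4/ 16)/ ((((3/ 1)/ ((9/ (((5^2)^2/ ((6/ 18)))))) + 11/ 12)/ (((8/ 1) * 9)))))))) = 7511/ 720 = 10.43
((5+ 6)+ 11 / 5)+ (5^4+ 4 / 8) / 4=6783 / 40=169.58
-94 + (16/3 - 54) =-428/3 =-142.67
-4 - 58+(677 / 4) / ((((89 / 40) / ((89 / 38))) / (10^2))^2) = 676977618 / 361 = 1875284.26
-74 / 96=-37 / 48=-0.77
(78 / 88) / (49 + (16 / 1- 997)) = -0.00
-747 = -747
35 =35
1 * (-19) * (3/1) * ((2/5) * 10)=-228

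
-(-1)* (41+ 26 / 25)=1051 / 25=42.04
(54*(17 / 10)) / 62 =1.48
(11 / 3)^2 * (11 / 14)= 1331 / 126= 10.56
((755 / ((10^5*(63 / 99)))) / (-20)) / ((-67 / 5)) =1661 / 37520000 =0.00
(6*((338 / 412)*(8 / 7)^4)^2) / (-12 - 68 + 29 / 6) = -4312566595584 / 27582606987859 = -0.16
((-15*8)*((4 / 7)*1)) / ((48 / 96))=-960 / 7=-137.14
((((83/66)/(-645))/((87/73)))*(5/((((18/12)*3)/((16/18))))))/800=-6059/2999907900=-0.00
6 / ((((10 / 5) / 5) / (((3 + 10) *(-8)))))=-1560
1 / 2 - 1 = -1 / 2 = -0.50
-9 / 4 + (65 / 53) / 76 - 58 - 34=-189787 / 2014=-94.23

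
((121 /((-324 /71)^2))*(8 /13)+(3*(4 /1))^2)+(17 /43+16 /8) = 1100067193 /7335198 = 149.97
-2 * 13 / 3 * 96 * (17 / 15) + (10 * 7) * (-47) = -4232.93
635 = 635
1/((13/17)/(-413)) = -7021/13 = -540.08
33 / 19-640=-12127 / 19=-638.26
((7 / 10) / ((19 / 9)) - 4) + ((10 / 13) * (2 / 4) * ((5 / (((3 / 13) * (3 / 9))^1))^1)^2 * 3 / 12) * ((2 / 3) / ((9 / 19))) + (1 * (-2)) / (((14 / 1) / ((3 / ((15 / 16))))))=10191863 / 17955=567.63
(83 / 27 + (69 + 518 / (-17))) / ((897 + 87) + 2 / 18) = 19096 / 451707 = 0.04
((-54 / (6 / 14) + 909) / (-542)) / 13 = -783 / 7046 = -0.11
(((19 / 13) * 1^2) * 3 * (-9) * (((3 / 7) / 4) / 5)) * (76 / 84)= -9747 / 12740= -0.77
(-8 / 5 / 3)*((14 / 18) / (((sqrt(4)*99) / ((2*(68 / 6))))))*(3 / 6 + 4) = -952 / 4455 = -0.21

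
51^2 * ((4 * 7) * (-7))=-509796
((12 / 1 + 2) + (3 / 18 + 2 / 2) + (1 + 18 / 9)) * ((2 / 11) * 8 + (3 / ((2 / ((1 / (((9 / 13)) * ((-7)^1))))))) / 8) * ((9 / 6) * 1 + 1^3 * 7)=9696749 / 44352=218.63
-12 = -12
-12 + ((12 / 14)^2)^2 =-27516 / 2401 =-11.46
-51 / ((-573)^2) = -0.00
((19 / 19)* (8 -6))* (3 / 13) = 6 / 13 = 0.46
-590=-590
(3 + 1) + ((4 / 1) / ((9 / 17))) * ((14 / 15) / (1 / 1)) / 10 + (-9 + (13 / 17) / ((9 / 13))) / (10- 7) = 2.07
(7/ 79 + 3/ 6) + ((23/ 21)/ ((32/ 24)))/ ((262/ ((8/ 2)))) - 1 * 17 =-1187982/ 72443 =-16.40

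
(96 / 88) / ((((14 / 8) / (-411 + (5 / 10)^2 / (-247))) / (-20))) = 97456560 / 19019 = 5124.17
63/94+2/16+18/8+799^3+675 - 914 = 510082163.05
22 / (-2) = -11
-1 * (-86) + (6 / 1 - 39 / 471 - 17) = 11762 / 157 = 74.92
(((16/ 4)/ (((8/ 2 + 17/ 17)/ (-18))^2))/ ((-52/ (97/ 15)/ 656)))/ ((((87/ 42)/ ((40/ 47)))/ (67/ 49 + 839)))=-1460183.05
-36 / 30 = -6 / 5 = -1.20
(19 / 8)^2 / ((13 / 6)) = 1083 / 416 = 2.60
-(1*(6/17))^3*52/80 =-702/24565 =-0.03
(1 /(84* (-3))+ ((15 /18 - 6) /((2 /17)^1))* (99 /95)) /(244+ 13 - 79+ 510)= -68483 /1029420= -0.07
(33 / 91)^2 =1089 / 8281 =0.13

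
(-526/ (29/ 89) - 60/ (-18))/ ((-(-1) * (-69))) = 140152/ 6003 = 23.35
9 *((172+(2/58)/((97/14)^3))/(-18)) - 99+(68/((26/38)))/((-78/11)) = -2670599628421/13419031119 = -199.02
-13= -13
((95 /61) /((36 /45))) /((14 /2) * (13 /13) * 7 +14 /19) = 1805 /46116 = 0.04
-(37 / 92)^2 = -1369 / 8464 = -0.16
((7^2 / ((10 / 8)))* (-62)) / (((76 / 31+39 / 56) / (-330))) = 1392327552 / 5465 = 254771.74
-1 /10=-0.10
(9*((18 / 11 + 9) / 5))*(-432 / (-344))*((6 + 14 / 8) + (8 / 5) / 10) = 22488921 / 118250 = 190.18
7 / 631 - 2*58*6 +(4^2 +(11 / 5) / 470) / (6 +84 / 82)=-32917393891 / 47451200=-693.71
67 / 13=5.15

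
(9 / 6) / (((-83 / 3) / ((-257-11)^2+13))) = -646533 / 166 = -3894.78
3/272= 0.01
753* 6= 4518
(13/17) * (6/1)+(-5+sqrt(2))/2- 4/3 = sqrt(2)/2+77/102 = 1.46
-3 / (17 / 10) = -30 / 17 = -1.76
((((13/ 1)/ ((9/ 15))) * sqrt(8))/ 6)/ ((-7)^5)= -65 * sqrt(2)/ 151263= -0.00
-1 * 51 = -51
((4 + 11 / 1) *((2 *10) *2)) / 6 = 100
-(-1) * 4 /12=1 /3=0.33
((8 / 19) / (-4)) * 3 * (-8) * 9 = 432 / 19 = 22.74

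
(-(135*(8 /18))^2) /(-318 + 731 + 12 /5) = -18000 /2077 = -8.67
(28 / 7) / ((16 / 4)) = 1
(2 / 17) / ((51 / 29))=58 / 867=0.07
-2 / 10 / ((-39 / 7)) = 7 / 195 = 0.04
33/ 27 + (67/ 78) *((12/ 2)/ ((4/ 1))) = 1175/ 468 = 2.51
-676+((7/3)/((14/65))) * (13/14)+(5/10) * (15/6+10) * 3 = -13591/21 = -647.19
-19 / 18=-1.06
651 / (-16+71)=651 / 55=11.84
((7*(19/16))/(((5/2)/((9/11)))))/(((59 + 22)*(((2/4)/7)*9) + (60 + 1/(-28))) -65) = 2793/48290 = 0.06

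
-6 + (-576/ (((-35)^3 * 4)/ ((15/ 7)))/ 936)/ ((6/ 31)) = -4681919/ 780325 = -6.00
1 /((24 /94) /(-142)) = -3337 /6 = -556.17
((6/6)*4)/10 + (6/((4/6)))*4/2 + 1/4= 373/20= 18.65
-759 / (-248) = 759 / 248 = 3.06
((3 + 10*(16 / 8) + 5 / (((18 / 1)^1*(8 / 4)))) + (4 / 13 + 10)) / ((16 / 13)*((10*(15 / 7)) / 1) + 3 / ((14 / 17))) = 109571 / 98334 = 1.11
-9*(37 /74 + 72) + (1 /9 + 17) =-11437 /18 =-635.39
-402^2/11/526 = -80802/2893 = -27.93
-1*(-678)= 678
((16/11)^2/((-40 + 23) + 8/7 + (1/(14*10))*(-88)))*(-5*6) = 268800/69817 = 3.85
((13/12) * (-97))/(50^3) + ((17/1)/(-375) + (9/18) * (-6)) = -1523087/500000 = -3.05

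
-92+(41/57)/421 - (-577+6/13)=151157636/311961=484.54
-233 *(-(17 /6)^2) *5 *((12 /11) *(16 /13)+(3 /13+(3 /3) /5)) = 21345829 /1287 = 16585.73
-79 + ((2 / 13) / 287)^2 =-1099708515 / 13920361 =-79.00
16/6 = 8/3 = 2.67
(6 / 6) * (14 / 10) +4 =27 / 5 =5.40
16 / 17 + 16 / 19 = 576 / 323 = 1.78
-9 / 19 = -0.47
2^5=32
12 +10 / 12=77 / 6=12.83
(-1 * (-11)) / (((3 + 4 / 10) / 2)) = 110 / 17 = 6.47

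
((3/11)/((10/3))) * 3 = 27/110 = 0.25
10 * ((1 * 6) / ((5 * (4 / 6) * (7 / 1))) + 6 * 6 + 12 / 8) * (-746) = -1971678 / 7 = -281668.29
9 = 9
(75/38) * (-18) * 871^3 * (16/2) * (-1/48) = 148674669975/38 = 3912491315.13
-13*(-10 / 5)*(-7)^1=-182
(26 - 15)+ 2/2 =12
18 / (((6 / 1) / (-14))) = -42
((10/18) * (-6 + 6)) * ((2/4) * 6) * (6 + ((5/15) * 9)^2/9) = 0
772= 772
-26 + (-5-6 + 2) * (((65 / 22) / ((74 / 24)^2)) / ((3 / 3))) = -433654 / 15059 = -28.80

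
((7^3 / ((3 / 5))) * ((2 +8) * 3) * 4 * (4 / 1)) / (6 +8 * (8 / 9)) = 1234800 / 59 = 20928.81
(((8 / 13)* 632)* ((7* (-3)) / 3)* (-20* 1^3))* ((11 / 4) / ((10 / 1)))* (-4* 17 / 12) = -3309152 / 39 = -84850.05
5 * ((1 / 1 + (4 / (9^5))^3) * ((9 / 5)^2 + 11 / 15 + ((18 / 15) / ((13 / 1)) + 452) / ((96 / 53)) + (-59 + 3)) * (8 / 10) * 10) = 16270831793813749043 / 2058911320946490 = 7902.64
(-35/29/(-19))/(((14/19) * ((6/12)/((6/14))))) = 15/203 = 0.07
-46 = -46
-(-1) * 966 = 966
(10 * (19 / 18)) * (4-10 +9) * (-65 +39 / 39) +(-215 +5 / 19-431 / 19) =-129053 / 57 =-2264.09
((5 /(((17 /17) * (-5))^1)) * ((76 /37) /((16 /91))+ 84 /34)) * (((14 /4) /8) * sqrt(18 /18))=-249263 /40256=-6.19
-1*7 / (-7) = 1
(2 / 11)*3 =6 / 11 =0.55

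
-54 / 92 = -27 / 46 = -0.59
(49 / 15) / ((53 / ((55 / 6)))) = 539 / 954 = 0.56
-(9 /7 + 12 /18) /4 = -41 /84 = -0.49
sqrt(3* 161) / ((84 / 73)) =73* sqrt(483) / 84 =19.10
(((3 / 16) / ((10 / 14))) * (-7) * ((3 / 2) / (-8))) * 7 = 3087 / 1280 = 2.41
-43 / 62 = -0.69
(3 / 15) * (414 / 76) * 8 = 828 / 95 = 8.72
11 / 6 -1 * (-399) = 2405 / 6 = 400.83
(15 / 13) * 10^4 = 150000 / 13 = 11538.46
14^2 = 196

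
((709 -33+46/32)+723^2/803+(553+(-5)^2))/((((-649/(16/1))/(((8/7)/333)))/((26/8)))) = -90975950/173541951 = -0.52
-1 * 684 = -684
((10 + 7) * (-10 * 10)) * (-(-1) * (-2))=3400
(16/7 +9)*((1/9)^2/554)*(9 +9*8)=0.02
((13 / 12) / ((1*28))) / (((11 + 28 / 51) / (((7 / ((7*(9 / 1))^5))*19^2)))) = 4199 / 492248525328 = 0.00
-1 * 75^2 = -5625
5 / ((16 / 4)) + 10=45 / 4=11.25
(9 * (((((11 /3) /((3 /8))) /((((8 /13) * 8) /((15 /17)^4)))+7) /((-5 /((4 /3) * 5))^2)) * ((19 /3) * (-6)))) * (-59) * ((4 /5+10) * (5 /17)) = 1327280832936 /1419857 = 934798.95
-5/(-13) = 5/13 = 0.38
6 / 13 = 0.46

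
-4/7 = -0.57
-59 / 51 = -1.16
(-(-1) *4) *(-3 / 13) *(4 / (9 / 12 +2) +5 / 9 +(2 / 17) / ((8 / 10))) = -14522 / 7293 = -1.99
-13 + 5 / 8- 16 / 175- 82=-132253 / 1400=-94.47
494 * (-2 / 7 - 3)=-11362 / 7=-1623.14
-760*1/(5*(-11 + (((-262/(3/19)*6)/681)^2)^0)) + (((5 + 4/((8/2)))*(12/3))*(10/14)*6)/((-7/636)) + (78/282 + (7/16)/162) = -278466221699/29846880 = -9329.83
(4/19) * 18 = 3.79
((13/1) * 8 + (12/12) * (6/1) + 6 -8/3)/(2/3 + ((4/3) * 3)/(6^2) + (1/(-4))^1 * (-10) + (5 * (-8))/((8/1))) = -2040/31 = -65.81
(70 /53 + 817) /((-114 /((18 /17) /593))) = -130113 /10151567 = -0.01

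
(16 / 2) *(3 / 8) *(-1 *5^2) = -75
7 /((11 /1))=7 /11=0.64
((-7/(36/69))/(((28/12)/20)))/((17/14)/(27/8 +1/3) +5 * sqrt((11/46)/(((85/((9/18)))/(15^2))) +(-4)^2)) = 22858767120/247551511351-5802528550 * sqrt(59041)/247551511351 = -5.60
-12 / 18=-2 / 3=-0.67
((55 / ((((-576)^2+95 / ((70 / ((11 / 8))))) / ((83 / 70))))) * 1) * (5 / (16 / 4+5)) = 0.00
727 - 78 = 649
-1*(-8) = 8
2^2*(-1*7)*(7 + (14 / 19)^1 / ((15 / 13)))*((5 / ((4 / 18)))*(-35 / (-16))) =-1600095 / 152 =-10526.94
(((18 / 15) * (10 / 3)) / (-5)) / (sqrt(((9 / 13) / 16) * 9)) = -16 * sqrt(13) / 45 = -1.28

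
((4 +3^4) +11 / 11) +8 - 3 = 91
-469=-469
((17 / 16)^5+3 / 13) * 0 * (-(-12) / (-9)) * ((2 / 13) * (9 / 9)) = 0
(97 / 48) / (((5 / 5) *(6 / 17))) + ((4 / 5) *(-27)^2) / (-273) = 470359 / 131040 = 3.59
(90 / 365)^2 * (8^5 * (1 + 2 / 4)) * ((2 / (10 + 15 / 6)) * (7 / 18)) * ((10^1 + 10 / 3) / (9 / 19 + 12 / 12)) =44826624 / 26645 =1682.37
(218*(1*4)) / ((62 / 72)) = 31392 / 31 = 1012.65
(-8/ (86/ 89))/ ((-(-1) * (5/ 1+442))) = -356/ 19221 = -0.02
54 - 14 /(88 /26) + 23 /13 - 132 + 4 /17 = -389601 /4862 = -80.13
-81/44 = -1.84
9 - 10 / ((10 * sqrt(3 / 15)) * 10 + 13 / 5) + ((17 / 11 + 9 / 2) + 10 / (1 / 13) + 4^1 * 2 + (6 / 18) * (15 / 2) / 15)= 251966986 / 1644423 - 5000 * sqrt(5) / 49831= 153.00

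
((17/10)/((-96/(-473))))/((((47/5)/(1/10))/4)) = 8041/22560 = 0.36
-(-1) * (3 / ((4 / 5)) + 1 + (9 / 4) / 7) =71 / 14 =5.07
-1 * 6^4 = -1296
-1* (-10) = 10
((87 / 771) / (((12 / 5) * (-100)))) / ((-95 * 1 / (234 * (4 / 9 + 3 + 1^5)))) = 377 / 73245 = 0.01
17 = 17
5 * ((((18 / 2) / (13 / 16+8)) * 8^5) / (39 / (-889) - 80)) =-6991380480 / 3344473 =-2090.43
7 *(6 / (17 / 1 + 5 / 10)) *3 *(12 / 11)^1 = 432 / 55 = 7.85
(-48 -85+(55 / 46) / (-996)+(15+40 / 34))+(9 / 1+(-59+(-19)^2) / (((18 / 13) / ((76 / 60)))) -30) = 4852544293 / 35049240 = 138.45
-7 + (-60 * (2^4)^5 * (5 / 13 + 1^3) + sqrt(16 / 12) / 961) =-1132462171 / 13 + 2 * sqrt(3) / 2883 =-87112474.69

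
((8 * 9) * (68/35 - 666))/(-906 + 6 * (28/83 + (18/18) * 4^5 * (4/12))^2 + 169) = -34584653808/506121699055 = -0.07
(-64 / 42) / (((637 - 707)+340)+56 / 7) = -16 / 2919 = -0.01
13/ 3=4.33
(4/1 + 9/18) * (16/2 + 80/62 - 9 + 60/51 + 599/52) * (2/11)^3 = 3202821/9118681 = 0.35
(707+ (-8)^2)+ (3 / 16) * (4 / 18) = 18505 / 24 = 771.04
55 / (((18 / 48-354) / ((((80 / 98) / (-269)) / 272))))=1100 / 633913833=0.00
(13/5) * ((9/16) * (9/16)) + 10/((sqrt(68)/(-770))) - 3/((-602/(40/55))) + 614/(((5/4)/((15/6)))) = 5207864083/4238080 - 3850 * sqrt(17)/17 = 295.06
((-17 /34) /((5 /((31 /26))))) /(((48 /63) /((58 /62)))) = -609 /4160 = -0.15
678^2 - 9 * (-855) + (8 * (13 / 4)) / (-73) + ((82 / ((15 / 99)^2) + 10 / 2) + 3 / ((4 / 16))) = 859515804 / 1825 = 470967.56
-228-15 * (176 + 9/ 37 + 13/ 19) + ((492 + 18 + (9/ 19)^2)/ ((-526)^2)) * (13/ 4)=-2881.91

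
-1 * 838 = -838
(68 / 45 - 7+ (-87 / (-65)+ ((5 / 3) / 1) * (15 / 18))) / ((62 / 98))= -17591 / 4030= -4.37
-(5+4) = -9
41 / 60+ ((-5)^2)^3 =937541 / 60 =15625.68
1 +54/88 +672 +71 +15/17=557631/748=745.50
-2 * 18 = -36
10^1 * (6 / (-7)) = -60 / 7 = -8.57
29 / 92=0.32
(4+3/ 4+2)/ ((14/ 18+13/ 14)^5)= 214366293288/ 459401384375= 0.47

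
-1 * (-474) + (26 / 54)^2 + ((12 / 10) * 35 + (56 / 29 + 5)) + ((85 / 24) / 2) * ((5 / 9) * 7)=179292401 / 338256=530.05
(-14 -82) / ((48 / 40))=-80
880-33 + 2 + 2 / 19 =16133 / 19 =849.11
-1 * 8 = -8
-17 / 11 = -1.55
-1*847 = -847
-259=-259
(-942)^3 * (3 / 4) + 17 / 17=-626922665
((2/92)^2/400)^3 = 1/606355001344000000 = 0.00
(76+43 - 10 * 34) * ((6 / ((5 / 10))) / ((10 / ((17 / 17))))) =-265.20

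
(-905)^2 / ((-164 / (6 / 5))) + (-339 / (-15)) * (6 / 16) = -5984.39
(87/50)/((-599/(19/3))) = -551/29950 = -0.02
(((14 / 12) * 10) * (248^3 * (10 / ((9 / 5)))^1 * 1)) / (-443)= -26692736000 / 11961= -2231647.52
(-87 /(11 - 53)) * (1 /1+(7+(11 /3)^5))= 675265 /486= 1389.43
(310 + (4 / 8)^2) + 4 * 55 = 2121 / 4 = 530.25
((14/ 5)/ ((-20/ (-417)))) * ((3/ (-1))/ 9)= -973/ 50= -19.46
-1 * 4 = -4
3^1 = 3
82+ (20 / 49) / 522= 1048708 / 12789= 82.00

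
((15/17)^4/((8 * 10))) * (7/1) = 70875/1336336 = 0.05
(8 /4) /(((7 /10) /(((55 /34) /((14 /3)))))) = 825 /833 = 0.99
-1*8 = -8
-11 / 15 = -0.73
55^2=3025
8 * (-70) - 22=-582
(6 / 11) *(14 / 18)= 14 / 33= 0.42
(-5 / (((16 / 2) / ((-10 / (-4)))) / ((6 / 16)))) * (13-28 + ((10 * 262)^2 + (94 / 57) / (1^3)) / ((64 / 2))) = -4890544175 / 38912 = -125682.16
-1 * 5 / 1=-5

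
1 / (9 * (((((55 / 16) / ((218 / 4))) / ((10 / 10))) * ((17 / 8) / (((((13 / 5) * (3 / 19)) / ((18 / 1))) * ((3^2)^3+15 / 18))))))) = 99280688 / 7194825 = 13.80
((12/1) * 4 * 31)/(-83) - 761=-64651/83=-778.93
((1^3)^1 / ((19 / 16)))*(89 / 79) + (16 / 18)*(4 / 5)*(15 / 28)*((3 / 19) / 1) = 10600 / 10507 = 1.01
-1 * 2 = -2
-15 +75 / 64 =-885 / 64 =-13.83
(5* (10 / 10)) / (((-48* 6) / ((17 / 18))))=-85 / 5184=-0.02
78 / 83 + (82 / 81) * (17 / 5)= 4.38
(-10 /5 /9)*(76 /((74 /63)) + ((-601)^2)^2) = -28992480547.93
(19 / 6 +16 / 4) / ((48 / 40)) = 215 / 36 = 5.97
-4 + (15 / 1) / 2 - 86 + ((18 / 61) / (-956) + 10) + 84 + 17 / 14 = 2594999 / 204106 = 12.71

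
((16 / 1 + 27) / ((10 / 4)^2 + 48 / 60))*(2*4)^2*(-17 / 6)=-467840 / 423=-1106.00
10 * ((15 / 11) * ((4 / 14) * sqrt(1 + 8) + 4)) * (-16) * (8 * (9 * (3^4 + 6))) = -511142400 / 77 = -6638212.99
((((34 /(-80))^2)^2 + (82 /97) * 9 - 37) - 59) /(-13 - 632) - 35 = -5583882661537 /160166400000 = -34.86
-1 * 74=-74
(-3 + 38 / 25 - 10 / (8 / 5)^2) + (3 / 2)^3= -1609 / 800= -2.01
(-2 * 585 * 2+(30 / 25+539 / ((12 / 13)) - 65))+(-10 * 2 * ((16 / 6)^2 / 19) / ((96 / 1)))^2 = -9578705539 / 5263380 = -1819.88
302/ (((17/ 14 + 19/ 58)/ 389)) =23848034/ 313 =76191.80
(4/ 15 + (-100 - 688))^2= 139617856/ 225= 620523.80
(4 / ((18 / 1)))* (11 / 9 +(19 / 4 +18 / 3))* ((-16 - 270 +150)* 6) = -58616 / 27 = -2170.96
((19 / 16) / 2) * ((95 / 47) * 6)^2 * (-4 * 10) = -7716375 / 2209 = -3493.15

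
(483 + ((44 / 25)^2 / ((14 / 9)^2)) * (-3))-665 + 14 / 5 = -5605612 / 30625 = -183.04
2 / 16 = 1 / 8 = 0.12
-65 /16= -4.06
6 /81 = 2 /27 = 0.07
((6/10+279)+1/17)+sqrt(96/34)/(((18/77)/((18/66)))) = 14 * sqrt(51)/51+23771/85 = 281.62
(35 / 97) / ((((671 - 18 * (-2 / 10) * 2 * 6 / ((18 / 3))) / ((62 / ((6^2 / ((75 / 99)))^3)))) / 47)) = 3983984375 / 275752113845472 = 0.00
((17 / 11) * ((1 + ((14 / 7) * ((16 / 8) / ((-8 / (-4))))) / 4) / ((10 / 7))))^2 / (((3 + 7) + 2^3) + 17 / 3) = 382347 / 3436400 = 0.11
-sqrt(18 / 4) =-2.12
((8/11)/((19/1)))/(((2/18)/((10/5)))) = 144/209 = 0.69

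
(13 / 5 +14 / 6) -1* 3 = 29 / 15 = 1.93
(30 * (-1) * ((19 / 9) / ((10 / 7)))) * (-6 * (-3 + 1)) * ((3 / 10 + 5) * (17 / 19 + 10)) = -153594 / 5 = -30718.80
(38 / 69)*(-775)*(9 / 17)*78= -6891300 / 391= -17624.81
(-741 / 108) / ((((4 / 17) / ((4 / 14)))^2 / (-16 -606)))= 22200113 / 3528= 6292.55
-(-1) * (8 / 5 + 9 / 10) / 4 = 5 / 8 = 0.62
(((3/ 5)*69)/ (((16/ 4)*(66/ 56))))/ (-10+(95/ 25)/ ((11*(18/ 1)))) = -8694/ 9881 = -0.88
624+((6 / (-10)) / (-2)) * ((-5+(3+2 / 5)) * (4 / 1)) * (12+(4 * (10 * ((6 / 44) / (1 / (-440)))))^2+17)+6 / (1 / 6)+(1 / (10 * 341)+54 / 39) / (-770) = -377475210862081 / 34134100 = -11058595.68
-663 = -663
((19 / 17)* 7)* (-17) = -133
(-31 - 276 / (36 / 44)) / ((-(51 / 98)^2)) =624260 / 459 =1360.04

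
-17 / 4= -4.25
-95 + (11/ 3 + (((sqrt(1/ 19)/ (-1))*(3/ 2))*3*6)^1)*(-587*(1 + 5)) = -13009 + 95094*sqrt(19)/ 19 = 8807.06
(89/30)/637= 89/19110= 0.00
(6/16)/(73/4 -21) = -3/22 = -0.14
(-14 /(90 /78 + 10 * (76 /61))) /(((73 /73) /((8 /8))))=-11102 /10795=-1.03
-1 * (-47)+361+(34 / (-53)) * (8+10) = 21012 / 53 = 396.45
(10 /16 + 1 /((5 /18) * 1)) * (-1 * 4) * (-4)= 338 /5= 67.60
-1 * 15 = -15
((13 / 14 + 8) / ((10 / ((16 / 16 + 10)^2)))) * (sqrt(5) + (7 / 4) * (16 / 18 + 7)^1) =3025 * sqrt(5) / 28 + 214775 / 144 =1733.07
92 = 92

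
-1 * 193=-193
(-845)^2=714025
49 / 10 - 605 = -6001 / 10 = -600.10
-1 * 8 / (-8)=1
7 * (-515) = -3605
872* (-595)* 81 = -42026040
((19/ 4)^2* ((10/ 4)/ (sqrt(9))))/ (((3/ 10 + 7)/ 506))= 2283325/ 1752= 1303.27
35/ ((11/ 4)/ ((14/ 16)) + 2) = 245/ 36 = 6.81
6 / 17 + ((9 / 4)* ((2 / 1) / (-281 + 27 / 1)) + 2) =20167 / 8636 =2.34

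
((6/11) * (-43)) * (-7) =164.18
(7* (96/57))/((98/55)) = 6.62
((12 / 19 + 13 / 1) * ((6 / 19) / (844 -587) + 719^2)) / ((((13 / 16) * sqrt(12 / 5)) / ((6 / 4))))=2615196109484 * sqrt(15) / 1206101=8397813.27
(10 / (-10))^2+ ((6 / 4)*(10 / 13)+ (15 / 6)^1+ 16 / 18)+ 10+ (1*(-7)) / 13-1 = 3277 / 234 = 14.00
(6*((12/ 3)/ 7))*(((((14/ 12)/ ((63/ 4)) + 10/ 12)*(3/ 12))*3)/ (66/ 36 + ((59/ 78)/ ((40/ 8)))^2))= 50700/ 40333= 1.26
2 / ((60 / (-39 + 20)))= -19 / 30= -0.63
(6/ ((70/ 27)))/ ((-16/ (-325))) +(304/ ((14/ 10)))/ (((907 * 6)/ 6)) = 4799675/ 101584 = 47.25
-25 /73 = -0.34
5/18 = 0.28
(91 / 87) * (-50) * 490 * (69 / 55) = -10255700 / 319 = -32149.53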